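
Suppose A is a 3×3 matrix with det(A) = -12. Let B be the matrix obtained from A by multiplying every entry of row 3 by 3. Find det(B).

The determinant is -36.

Scaling one row by 3 multiplies the determinant by 3.
det(B) = (3)·(-12) = -36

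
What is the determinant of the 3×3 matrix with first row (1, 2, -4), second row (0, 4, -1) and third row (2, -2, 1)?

30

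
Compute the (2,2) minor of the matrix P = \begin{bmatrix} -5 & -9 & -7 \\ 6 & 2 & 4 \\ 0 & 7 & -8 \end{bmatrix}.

Delete row 2 and column 2; the remaining 2×2 submatrix is [-5 -7; 0 -8].
Its determinant is (-5)·(-8) − (-7)·0 = 40.

40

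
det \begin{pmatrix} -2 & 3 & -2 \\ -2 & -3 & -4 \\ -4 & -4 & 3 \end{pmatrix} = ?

124

Expand along column 1:
  + (-2) · |-3 -4; -4 3| = (-2)·(-9 − 16) = 50
  − (-2) · |3 -2; -4 3| = −(-2)·(9 − 8) = 2
  + (-4) · |3 -2; -3 -4| = (-4)·(-12 − 6) = 72
Sum: (50) + (2) + (72) = 124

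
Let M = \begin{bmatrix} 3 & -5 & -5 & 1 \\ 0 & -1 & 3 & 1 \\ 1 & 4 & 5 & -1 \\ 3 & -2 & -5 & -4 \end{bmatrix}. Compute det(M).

259

Expand along row 2 (it has 1 zero):
  + (-1) · M_22   where M_22 = det([3 -5 1; 1 5 -1; 3 -5 -4]) = -100
  − (3) · M_23   where M_23 = det([3 -5 1; 1 4 -1; 3 -2 -4]) = -73
  + (1) · M_24   where M_24 = det([3 -5 -5; 1 4 5; 3 -2 -5]) = -60
det = (+1)·(-1)·(-100) + (-1)·(3)·(-73) + (+1)·(1)·(-60) = 259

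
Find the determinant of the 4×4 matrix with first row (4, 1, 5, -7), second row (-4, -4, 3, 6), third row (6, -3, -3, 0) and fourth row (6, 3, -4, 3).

Expand along row 3 (it has 1 zero):
  + (6) · M_31   where M_31 = det([1 5 -7; -4 3 6; 3 -4 3]) = 134
  − (-3) · M_32   where M_32 = det([4 5 -7; -4 3 6; 6 -4 3]) = 386
  + (-3) · M_33   where M_33 = det([4 1 -7; -4 -4 6; 6 3 3]) = -156
det = (+1)·(6)·(134) + (-1)·(-3)·(386) + (+1)·(-3)·(-156) = 2430

2430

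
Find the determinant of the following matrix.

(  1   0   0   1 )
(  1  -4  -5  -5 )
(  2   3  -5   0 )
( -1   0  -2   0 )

87

Expand along row 1 (it has 2 zeros):
  + (1) · M_11   where M_11 = det([-4 -5 -5; 3 -5 0; 0 -2 0]) = 30
  − (1) · M_14   where M_14 = det([1 -4 -5; 2 3 -5; -1 0 -2]) = -57
det = (+1)·(1)·(30) + (-1)·(1)·(-57) = 87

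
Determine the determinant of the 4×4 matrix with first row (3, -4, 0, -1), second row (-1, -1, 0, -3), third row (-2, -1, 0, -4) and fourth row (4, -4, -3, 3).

Expand along column 3 (it has 3 zeros):
  − (-3) · M_43   where M_43 = det([3 -4 -1; -1 -1 -3; -2 -1 -4]) = -4
det = (-1)·(-3)·(-4) = -12

The determinant is -12.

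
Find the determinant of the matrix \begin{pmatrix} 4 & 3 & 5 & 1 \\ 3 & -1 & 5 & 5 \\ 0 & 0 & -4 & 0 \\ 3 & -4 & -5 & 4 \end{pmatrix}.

The determinant is -256.

Expand along row 3 (it has 3 zeros):
  + (-4) · M_33   where M_33 = det([4 3 1; 3 -1 5; 3 -4 4]) = 64
det = (+1)·(-4)·(64) = -256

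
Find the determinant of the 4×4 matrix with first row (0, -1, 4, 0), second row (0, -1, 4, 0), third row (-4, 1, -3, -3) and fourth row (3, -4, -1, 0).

The determinant is 0.

Expand along column 4 (it has 3 zeros):
  − (-3) · M_34   where M_34 = det([0 -1 4; 0 -1 4; 3 -4 -1]) = 0
det = (-1)·(-3)·(0) = 0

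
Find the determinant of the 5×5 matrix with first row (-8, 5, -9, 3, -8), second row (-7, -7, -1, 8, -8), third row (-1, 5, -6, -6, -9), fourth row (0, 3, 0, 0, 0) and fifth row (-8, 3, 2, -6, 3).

Expand along row 4 (it has 4 zeros):
  + (3) · M_42   where M_42 = det([-8 -9 3 -8; -7 -1 8 -8; -1 -6 -6 -9; -8 2 -6 3]) = 10207
det = (+1)·(3)·(10207) = 30621

30621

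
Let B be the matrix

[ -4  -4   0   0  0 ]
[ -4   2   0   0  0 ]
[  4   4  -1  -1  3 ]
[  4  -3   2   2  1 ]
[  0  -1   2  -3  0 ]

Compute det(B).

840

B is block lower-triangular with a 2×2 block and a 3×3 block on the diagonal, so its determinant equals the product of the determinants of the diagonal blocks.
det of the 2×2 block = -24
det of the 3×3 block = -35
det = (-24)·(-35) = 840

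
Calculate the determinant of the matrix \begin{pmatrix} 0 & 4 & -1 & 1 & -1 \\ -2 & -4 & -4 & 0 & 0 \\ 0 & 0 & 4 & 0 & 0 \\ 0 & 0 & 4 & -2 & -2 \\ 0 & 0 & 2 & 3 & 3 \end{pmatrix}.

0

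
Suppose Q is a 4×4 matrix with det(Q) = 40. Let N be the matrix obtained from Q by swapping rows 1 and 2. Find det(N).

Swapping two rows multiplies the determinant by −1.
det(N) = (-1)·(40) = -40

|N| = -40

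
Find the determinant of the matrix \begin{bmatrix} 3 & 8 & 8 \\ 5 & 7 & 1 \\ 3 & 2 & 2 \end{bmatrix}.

Expand along row 1:
  + 3 · |7 1; 2 2| = 3·(14 − 2) = 36
  − 8 · |5 1; 3 2| = −8·(10 − 3) = -56
  + 8 · |5 7; 3 2| = 8·(10 − 21) = -88
Sum: (36) + (-56) + (-88) = -108

The determinant is -108.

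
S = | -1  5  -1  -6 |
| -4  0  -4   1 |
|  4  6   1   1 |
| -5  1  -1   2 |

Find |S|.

-880

Expand along row 2 (it has 1 zero):
  − (-4) · M_21   where M_21 = det([5 -1 -6; 6 1 1; 1 -1 2]) = 68
  − (-4) · M_23   where M_23 = det([-1 5 -6; 4 6 1; -5 1 2]) = -280
  + (1) · M_24   where M_24 = det([-1 5 -1; 4 6 1; -5 1 -1]) = -32
det = (-1)·(-4)·(68) + (-1)·(-4)·(-280) + (+1)·(1)·(-32) = -880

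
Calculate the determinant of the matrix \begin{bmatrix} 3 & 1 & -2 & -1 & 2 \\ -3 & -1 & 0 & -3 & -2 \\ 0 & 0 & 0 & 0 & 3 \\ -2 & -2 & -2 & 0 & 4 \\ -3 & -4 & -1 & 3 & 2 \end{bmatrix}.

Expand along row 3 (it has 4 zeros):
  + (3) · M_35   where M_35 = det([3 1 -2 -1; -3 -1 0 -3; -2 -2 -2 0; -3 -4 -1 3]) = 44
det = (+1)·(3)·(44) = 132

The determinant is 132.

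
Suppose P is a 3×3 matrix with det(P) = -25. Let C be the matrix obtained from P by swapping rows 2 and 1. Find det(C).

Swapping two rows multiplies the determinant by −1.
det(C) = (-1)·(-25) = 25

25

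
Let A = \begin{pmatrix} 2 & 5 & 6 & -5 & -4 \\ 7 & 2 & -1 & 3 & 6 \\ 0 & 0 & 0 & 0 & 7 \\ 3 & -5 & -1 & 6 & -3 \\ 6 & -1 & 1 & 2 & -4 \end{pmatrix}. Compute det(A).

|A| = 3234

Expand along row 3 (it has 4 zeros):
  + (7) · M_35   where M_35 = det([2 5 6 -5; 7 2 -1 3; 3 -5 -1 6; 6 -1 1 2]) = 462
det = (+1)·(7)·(462) = 3234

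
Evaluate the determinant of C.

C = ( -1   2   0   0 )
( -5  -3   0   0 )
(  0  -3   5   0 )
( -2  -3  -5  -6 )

-390

C is block lower-triangular with a 2×2 block and a 2×2 block on the diagonal, so its determinant equals the product of the determinants of the diagonal blocks.
det of the 2×2 block = 13
det of the 2×2 block = -30
det = (13)·(-30) = -390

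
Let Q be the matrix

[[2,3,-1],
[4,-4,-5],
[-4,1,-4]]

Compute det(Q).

Expand along column 1:
  + 2 · |-4 -5; 1 -4| = 2·(16 − (-5)) = 42
  − 4 · |3 -1; 1 -4| = −4·(-12 − (-1)) = 44
  + (-4) · |3 -1; -4 -5| = (-4)·(-15 − 4) = 76
Sum: (42) + (44) + (76) = 162

The determinant is 162.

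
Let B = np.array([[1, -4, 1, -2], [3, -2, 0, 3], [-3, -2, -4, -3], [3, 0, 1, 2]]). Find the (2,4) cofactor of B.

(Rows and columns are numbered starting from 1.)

40

Delete row 2 and column 4; the remaining 3×3 submatrix is [1 -4 1; -3 -2 -4; 3 0 1].
Its determinant is 40.
The cofactor carries sign (−1)^(2+4) = +1, so C_{2,4} = +(40) = 40.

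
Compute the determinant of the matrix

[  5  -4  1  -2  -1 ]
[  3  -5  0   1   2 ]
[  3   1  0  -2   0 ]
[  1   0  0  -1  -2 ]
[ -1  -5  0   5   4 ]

Expand along column 3 (it has 4 zeros):
  + (1) · M_13   where M_13 = det([3 -5 1 2; 3 1 -2 0; 1 0 -1 -2; -1 -5 5 4]) = 54
det = (+1)·(1)·(54) = 54

The determinant is 54.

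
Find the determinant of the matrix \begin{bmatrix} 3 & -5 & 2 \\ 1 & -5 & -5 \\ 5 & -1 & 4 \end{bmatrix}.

Expand along row 1:
  + 3 · |-5 -5; -1 4| = 3·(-20 − 5) = -75
  − (-5) · |1 -5; 5 4| = −(-5)·(4 − (-25)) = 145
  + 2 · |1 -5; 5 -1| = 2·(-1 − (-25)) = 48
Sum: (-75) + (145) + (48) = 118

The determinant is 118.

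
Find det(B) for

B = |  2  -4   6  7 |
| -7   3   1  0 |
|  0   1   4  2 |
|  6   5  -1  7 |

Expand along row 2 (it has 1 zero):
  − (-7) · M_21   where M_21 = det([-4 6 7; 1 4 2; 5 -1 7]) = -249
  + (3) · M_22   where M_22 = det([2 6 7; 0 4 2; 6 -1 7]) = -36
  − (1) · M_23   where M_23 = det([2 -4 7; 0 1 2; 6 5 7]) = -96
det = (-1)·(-7)·(-249) + (+1)·(3)·(-36) + (-1)·(1)·(-96) = -1755

-1755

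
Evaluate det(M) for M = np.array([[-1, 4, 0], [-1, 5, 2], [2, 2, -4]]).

Expand along column 3:
  − 2 · |-1 4; 2 2| = −2·(-2 − 8) = 20
  + (-4) · |-1 4; -1 5| = (-4)·(-5 − (-4)) = 4
Sum: (20) + (4) = 24

|M| = 24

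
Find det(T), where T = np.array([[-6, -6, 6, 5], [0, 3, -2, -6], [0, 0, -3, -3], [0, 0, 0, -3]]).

T is upper triangular, so det(T) is the product of the diagonal entries:
det = (-6) · (3) · (-3) · (-3) = -162

det(T) = -162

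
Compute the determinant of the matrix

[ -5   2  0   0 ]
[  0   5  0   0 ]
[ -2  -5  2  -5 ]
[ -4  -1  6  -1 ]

The determinant is -700.

The matrix is block lower-triangular with a 2×2 block and a 2×2 block on the diagonal, so its determinant equals the product of the determinants of the diagonal blocks.
det of the 2×2 block = -25
det of the 2×2 block = 28
det = (-25)·(28) = -700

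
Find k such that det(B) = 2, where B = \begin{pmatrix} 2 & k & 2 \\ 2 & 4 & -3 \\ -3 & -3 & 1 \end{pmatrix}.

Expanding along the column containing k, det(B) is linear in k: det(B) = (7)·k + (2).
Set (7)·k + (2) = 2  ⇒  (7)·k = 0  ⇒  k = 0.

0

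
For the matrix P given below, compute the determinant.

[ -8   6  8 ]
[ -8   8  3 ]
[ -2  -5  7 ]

180

Expand along column 1:
  + (-8) · |8 3; -5 7| = (-8)·(56 − (-15)) = -568
  − (-8) · |6 8; -5 7| = −(-8)·(42 − (-40)) = 656
  + (-2) · |6 8; 8 3| = (-2)·(18 − 64) = 92
Sum: (-568) + (656) + (92) = 180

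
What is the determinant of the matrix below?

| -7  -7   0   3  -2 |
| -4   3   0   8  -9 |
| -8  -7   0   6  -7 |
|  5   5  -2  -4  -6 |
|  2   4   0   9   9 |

Expand along column 3 (it has 4 zeros):
  − (-2) · M_43   where M_43 = det([-7 -7 3 -2; -4 3 8 -9; -8 -7 6 -7; 2 4 9 9]) = -2294
det = (-1)·(-2)·(-2294) = -4588

-4588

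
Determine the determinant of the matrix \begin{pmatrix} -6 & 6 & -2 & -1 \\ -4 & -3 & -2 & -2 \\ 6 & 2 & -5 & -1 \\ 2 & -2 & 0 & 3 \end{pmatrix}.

-968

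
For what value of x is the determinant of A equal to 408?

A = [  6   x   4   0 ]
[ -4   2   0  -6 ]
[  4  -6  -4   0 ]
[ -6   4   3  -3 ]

4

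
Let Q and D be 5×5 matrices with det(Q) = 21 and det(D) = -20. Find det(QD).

det(QD) = det(Q)·det(D) = (21)·(-20) = -420

-420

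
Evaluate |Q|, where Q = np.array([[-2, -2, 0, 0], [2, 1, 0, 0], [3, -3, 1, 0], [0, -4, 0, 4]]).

det(Q) = 8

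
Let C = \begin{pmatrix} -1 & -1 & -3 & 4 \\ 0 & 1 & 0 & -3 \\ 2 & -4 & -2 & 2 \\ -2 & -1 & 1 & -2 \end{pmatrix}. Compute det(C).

The determinant is -112.

Expand along row 2 (it has 2 zeros):
  + (1) · M_22   where M_22 = det([-1 -3 4; 2 -2 2; -2 1 -2]) = -10
  + (-3) · M_24   where M_24 = det([-1 -1 -3; 2 -4 -2; -2 -1 1]) = 34
det = (+1)·(1)·(-10) + (+1)·(-3)·(34) = -112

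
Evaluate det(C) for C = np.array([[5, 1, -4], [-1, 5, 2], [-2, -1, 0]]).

The determinant is -38.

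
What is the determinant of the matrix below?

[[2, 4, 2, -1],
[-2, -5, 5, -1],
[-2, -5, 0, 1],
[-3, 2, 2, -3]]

39

Expand along row 3 (it has 1 zero):
  + (-2) · M_31   where M_31 = det([4 2 -1; -5 5 -1; 2 2 -3]) = -66
  − (-5) · M_32   where M_32 = det([2 2 -1; -2 5 -1; -3 2 -3]) = -43
  − (1) · M_34   where M_34 = det([2 4 2; -2 -5 5; -3 2 2]) = -122
det = (+1)·(-2)·(-66) + (-1)·(-5)·(-43) + (-1)·(1)·(-122) = 39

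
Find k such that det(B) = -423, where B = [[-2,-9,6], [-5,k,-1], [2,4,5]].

k = 4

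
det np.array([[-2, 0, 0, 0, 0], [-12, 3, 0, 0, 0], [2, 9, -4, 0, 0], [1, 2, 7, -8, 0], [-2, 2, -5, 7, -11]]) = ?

2112

The matrix is lower triangular, so the determinant is the product of the diagonal entries:
det = (-2) · (3) · (-4) · (-8) · (-11) = 2112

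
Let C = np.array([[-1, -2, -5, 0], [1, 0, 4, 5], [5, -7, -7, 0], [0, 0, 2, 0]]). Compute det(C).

170

Expand along row 4 (it has 3 zeros):
  − (2) · M_43   where M_43 = det([-1 -2 0; 1 0 5; 5 -7 0]) = -85
det = (-1)·(2)·(-85) = 170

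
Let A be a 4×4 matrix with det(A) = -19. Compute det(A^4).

130321

det(A^4) = (det A)^4 = (-19)^4 = 130321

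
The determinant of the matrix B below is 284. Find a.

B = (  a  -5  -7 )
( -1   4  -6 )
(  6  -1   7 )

Expanding along the row containing a, det(B) is linear in a: det(B) = (22)·a + (306).
Set (22)·a + (306) = 284  ⇒  (22)·a = -22  ⇒  a = -1.

a = -1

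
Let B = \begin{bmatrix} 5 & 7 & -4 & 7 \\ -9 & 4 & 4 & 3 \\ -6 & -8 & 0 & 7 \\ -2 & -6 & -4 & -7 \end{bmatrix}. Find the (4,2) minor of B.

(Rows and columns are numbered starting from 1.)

Delete row 4 and column 2; the remaining 3×3 submatrix is [5 -4 7; -9 4 3; -6 0 7].
Its determinant is 128.

128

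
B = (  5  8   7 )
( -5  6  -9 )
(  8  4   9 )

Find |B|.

Expand along column 1:
  + 5 · |6 -9; 4 9| = 5·(54 − (-36)) = 450
  − (-5) · |8 7; 4 9| = −(-5)·(72 − 28) = 220
  + 8 · |8 7; 6 -9| = 8·(-72 − 42) = -912
Sum: (450) + (220) + (-912) = -242

-242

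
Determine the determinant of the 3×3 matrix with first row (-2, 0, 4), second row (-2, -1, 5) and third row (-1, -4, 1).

Expand along column 2:
  + (-1) · |-2 4; -1 1| = (-1)·(-2 − (-4)) = -2
  − (-4) · |-2 4; -2 5| = −(-4)·(-10 − (-8)) = -8
Sum: (-2) + (-8) = -10

-10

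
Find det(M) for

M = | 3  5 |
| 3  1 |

det(M) = 3·1 − 5·3 = 3 − 15 = -12

det(M) = -12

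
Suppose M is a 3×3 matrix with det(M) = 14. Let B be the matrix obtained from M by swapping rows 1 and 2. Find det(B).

|B| = -14

Swapping two rows multiplies the determinant by −1.
det(B) = (-1)·(14) = -14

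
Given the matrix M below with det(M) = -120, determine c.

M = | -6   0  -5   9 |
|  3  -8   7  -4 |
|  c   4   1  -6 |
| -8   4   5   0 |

Expanding along the row containing c, det(M) is linear in c: det(M) = (-532)·c + (2008).
Set (-532)·c + (2008) = -120  ⇒  (-532)·c = -2128  ⇒  c = 4.

c = 4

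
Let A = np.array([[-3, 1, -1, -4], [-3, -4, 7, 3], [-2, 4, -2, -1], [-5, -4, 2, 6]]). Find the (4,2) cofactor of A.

-68

Delete row 4 and column 2; the remaining 3×3 submatrix is [-3 -1 -4; -3 7 3; -2 -2 -1].
Its determinant is -68.
The cofactor carries sign (−1)^(4+2) = +1, so C_{4,2} = +(-68) = -68.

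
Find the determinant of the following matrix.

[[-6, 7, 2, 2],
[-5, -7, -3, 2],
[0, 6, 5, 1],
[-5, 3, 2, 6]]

803

Expand along row 3 (it has 1 zero):
  − (6) · M_32   where M_32 = det([-6 2 2; -5 -3 2; -5 2 6]) = 122
  + (5) · M_33   where M_33 = det([-6 7 2; -5 -7 2; -5 3 6]) = 328
  − (1) · M_34   where M_34 = det([-6 7 2; -5 -7 -3; -5 3 2]) = 105
det = (-1)·(6)·(122) + (+1)·(5)·(328) + (-1)·(1)·(105) = 803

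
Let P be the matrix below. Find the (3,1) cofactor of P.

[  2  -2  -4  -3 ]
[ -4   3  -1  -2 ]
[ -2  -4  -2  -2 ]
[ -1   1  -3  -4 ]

Delete row 3 and column 1; the remaining 3×3 submatrix is [-2 -4 -3; 3 -1 -2; 1 -3 -4].
Its determinant is -12.
The cofactor carries sign (−1)^(3+1) = +1, so C_{3,1} = +(-12) = -12.

-12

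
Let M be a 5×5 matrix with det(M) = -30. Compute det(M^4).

det(M^4) = (det M)^4 = (-30)^4 = 810000

The determinant is 810000.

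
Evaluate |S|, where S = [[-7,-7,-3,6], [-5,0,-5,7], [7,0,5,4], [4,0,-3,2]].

Expand along column 2 (it has 3 zeros):
  − (-7) · M_12   where M_12 = det([-5 -5 7; 7 5 4; 4 -3 2]) = -407
det = (-1)·(-7)·(-407) = -2849

det(S) = -2849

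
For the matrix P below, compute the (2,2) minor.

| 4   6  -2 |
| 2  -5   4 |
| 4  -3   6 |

Delete row 2 and column 2; the remaining 2×2 submatrix is [4 -2; 4 6].
Its determinant is 4·6 − (-2)·4 = 32.

32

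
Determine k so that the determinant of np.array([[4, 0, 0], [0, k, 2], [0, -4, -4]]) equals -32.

Expanding along the row containing k, det(A) is linear in k: det(A) = (-16)·k + (32).
Set (-16)·k + (32) = -32  ⇒  (-16)·k = -64  ⇒  k = 4.

4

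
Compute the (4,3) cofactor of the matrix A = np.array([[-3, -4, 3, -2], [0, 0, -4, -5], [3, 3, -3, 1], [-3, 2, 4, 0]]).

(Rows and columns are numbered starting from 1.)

-15

Delete row 4 and column 3; the remaining 3×3 submatrix is [-3 -4 -2; 0 0 -5; 3 3 1].
Its determinant is 15.
The cofactor carries sign (−1)^(4+3) = −1, so C_{4,3} = −(15) = -15.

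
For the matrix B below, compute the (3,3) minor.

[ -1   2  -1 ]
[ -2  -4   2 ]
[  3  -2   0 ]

Delete row 3 and column 3; the remaining 2×2 submatrix is [-1 2; -2 -4].
Its determinant is (-1)·(-4) − 2·(-2) = 8.

The minor is 8.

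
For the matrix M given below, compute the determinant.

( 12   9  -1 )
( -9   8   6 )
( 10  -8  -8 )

Expand along column 1:
  + 12 · |8 6; -8 -8| = 12·(-64 − (-48)) = -192
  − (-9) · |9 -1; -8 -8| = −(-9)·(-72 − 8) = -720
  + 10 · |9 -1; 8 6| = 10·(54 − (-8)) = 620
Sum: (-192) + (-720) + (620) = -292

-292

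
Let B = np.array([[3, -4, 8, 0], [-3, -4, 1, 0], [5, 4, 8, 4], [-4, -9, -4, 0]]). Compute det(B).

Expand along column 4 (it has 3 zeros):
  − (4) · M_34   where M_34 = det([3 -4 8; -3 -4 1; -4 -9 -4]) = 227
det = (-1)·(4)·(227) = -908

|B| = -908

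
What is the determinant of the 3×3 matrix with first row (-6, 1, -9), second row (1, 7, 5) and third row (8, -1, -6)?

781

Expand along column 1:
  + (-6) · |7 5; -1 -6| = (-6)·(-42 − (-5)) = 222
  − 1 · |1 -9; -1 -6| = −1·(-6 − 9) = 15
  + 8 · |1 -9; 7 5| = 8·(5 − (-63)) = 544
Sum: (222) + (15) + (544) = 781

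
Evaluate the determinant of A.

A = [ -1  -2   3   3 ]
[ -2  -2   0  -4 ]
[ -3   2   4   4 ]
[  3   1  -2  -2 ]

Expand along row 2 (it has 1 zero):
  − (-2) · M_21   where M_21 = det([-2 3 3; 2 4 4; 1 -2 -2]) = 0
  + (-2) · M_22   where M_22 = det([-1 3 3; -3 4 4; 3 -2 -2]) = 0
  + (-4) · M_24   where M_24 = det([-1 -2 3; -3 2 4; 3 1 -2]) = -31
det = (-1)·(-2)·(0) + (+1)·(-2)·(0) + (+1)·(-4)·(-31) = 124

The determinant is 124.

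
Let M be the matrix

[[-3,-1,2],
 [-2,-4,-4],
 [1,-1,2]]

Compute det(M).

|M| = 48

Expand along column 1:
  + (-3) · |-4 -4; -1 2| = (-3)·(-8 − 4) = 36
  − (-2) · |-1 2; -1 2| = −(-2)·(-2 − (-2)) = 0
  + 1 · |-1 2; -4 -4| = 1·(4 − (-8)) = 12
Sum: (36) + (0) + (12) = 48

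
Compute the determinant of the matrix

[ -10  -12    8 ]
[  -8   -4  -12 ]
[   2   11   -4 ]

Expand along column 1:
  + (-10) · |-4 -12; 11 -4| = (-10)·(16 − (-132)) = -1480
  − (-8) · |-12 8; 11 -4| = −(-8)·(48 − 88) = -320
  + 2 · |-12 8; -4 -12| = 2·(144 − (-32)) = 352
Sum: (-1480) + (-320) + (352) = -1448

-1448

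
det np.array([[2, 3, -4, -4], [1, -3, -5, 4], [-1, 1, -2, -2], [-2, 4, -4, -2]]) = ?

Expand along row 1:
  + (2) · M_11   where M_11 = det([-3 -5 4; 1 -2 -2; 4 -4 -2]) = 58
  − (3) · M_12   where M_12 = det([1 -5 4; -1 -2 -2; -2 -4 -2]) = -14
  + (-4) · M_13   where M_13 = det([1 -3 4; -1 1 -2; -2 4 -2]) = -8
  − (-4) · M_14   where M_14 = det([1 -3 -5; -1 1 -2; -2 4 -4]) = 14
det = (+1)·(2)·(58) + (-1)·(3)·(-14) + (+1)·(-4)·(-8) + (-1)·(-4)·(14) = 246

246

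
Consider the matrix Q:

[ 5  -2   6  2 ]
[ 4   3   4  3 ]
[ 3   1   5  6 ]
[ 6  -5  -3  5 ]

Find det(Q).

The determinant is 1151.

Expand along row 1:
  + (5) · M_11   where M_11 = det([3 4 3; 1 5 6; -5 -3 5]) = 55
  − (-2) · M_12   where M_12 = det([4 4 3; 3 5 6; 6 -3 5]) = 139
  + (6) · M_13   where M_13 = det([4 3 3; 3 1 6; 6 -5 5]) = 140
  − (2) · M_14   where M_14 = det([4 3 4; 3 1 5; 6 -5 -3]) = 121
det = (+1)·(5)·(55) + (-1)·(-2)·(139) + (+1)·(6)·(140) + (-1)·(2)·(121) = 1151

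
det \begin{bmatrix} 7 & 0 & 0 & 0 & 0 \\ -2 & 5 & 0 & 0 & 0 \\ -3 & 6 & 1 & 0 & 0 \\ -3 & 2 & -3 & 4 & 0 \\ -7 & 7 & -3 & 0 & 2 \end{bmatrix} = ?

The matrix is lower triangular, so the determinant is the product of the diagonal entries:
det = (7) · (5) · (1) · (4) · (2) = 280

280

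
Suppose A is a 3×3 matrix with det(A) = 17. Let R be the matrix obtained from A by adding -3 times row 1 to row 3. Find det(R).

17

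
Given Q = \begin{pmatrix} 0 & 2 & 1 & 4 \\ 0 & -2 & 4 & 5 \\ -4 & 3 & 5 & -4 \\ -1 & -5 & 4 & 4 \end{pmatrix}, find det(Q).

-255

Expand along column 1 (it has 2 zeros):
  + (-4) · M_31   where M_31 = det([2 1 4; -2 4 5; -5 4 4]) = 23
  − (-1) · M_41   where M_41 = det([2 1 4; -2 4 5; 3 5 -4]) = -163
det = (+1)·(-4)·(23) + (-1)·(-1)·(-163) = -255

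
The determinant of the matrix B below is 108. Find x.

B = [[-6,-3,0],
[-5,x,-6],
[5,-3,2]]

Expanding along the row containing x, det(B) is linear in x: det(B) = (-12)·x + (168).
Set (-12)·x + (168) = 108  ⇒  (-12)·x = -60  ⇒  x = 5.

5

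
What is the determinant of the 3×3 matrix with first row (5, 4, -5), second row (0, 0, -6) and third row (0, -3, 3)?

-90

Expand along row 2:
  − (-6) · |5 4; 0 -3| = −(-6)·(-15 − 0) = -90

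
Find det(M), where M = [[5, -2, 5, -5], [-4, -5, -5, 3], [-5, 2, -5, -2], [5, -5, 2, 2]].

The determinant is 588.

Expand along row 1:
  + (5) · M_11   where M_11 = det([-5 -5 3; 2 -5 -2; -5 2 2]) = -63
  − (-2) · M_12   where M_12 = det([-4 -5 3; -5 -5 -2; 5 2 2]) = 69
  + (5) · M_13   where M_13 = det([-4 -5 3; -5 2 -2; 5 -5 2]) = 69
  − (-5) · M_14   where M_14 = det([-4 -5 -5; -5 2 -5; 5 -5 2]) = 84
det = (+1)·(5)·(-63) + (-1)·(-2)·(69) + (+1)·(5)·(69) + (-1)·(-5)·(84) = 588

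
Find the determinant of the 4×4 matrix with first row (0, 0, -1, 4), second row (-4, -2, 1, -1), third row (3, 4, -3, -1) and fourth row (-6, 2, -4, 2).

30

Expand along row 1 (it has 2 zeros):
  + (-1) · M_13   where M_13 = det([-4 -2 -1; 3 4 -1; -6 2 2]) = -70
  − (4) · M_14   where M_14 = det([-4 -2 1; 3 4 -3; -6 2 -4]) = 10
det = (+1)·(-1)·(-70) + (-1)·(4)·(10) = 30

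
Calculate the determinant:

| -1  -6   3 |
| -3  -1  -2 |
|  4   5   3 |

Expand along column 1:
  + (-1) · |-1 -2; 5 3| = (-1)·(-3 − (-10)) = -7
  − (-3) · |-6 3; 5 3| = −(-3)·(-18 − 15) = -99
  + 4 · |-6 3; -1 -2| = 4·(12 − (-3)) = 60
Sum: (-7) + (-99) + (60) = -46

-46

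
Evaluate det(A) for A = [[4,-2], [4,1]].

det(A) = 12

det(A) = 4·1 − (-2)·4 = 4 − (-8) = 12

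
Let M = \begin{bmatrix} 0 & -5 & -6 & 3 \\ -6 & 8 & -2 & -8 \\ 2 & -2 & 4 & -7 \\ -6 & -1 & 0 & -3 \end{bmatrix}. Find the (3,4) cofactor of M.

Delete row 3 and column 4; the remaining 3×3 submatrix is [0 -5 -6; -6 8 -2; -6 -1 0].
Its determinant is -384.
The cofactor carries sign (−1)^(3+4) = −1, so C_{3,4} = −(-384) = 384.

384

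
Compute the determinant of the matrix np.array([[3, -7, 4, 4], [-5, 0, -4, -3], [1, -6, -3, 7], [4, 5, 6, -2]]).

111

Expand along row 2 (it has 1 zero):
  − (-5) · M_21   where M_21 = det([-7 4 4; -6 -3 7; 5 6 -2]) = 260
  − (-4) · M_23   where M_23 = det([3 -7 4; 1 -6 7; 4 5 -2]) = -163
  + (-3) · M_24   where M_24 = det([3 -7 4; 1 -6 -3; 4 5 6]) = 179
det = (-1)·(-5)·(260) + (-1)·(-4)·(-163) + (+1)·(-3)·(179) = 111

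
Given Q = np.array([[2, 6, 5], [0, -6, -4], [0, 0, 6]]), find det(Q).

Q is upper triangular, so det(Q) is the product of the diagonal entries:
det = (2) · (-6) · (6) = -72

-72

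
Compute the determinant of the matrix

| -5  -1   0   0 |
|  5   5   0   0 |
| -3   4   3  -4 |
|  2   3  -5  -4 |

The matrix is block lower-triangular with a 2×2 block and a 2×2 block on the diagonal, so its determinant equals the product of the determinants of the diagonal blocks.
det of the 2×2 block = -20
det of the 2×2 block = -32
det = (-20)·(-32) = 640

640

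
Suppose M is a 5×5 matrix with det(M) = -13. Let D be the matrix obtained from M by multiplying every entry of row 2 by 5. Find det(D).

-65

Scaling one row by 5 multiplies the determinant by 5.
det(D) = (5)·(-13) = -65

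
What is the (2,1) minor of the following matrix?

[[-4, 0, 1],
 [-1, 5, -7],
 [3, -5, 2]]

Delete row 2 and column 1; the remaining 2×2 submatrix is [0 1; -5 2].
Its determinant is 0·2 − 1·(-5) = 5.

The minor is 5.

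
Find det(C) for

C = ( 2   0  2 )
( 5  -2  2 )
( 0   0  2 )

Expand along row 3:
  + 2 · |2 0; 5 -2| = 2·(-4 − 0) = -8

The determinant is -8.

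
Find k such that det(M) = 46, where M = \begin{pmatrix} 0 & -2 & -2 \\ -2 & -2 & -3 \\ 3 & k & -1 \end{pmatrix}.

Expanding along the row containing k, det(M) is linear in k: det(M) = (4)·k + (10).
Set (4)·k + (10) = 46  ⇒  (4)·k = 36  ⇒  k = 9.

k = 9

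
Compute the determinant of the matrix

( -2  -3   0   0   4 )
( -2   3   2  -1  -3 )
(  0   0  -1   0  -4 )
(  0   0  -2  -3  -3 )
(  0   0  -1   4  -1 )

-348

The matrix is block upper-triangular with a 2×2 block and a 3×3 block on the diagonal, so its determinant equals the product of the determinants of the diagonal blocks.
det of the 2×2 block = -12
det of the 3×3 block = 29
det = (-12)·(29) = -348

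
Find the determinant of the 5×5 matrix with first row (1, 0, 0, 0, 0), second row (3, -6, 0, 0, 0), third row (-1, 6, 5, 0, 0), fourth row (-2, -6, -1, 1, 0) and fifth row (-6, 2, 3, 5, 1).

-30

The matrix is lower triangular, so the determinant is the product of the diagonal entries:
det = (1) · (-6) · (5) · (1) · (1) = -30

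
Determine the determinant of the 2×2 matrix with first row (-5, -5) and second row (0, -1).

The determinant is 5.

det = (-5)·(-1) − (-5)·0 = 5 − 0 = 5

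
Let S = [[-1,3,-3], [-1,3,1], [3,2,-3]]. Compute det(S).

Expand along row 1:
  + (-1) · |3 1; 2 -3| = (-1)·(-9 − 2) = 11
  − 3 · |-1 1; 3 -3| = −3·(3 − 3) = 0
  + (-3) · |-1 3; 3 2| = (-3)·(-2 − 9) = 33
Sum: (11) + (0) + (33) = 44

|S| = 44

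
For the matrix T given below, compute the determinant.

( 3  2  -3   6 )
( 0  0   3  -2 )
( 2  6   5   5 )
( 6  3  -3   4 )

Expand along row 2 (it has 2 zeros):
  − (3) · M_23   where M_23 = det([3 2 6; 2 6 5; 6 3 4]) = -109
  + (-2) · M_24   where M_24 = det([3 2 -3; 2 6 5; 6 3 -3]) = 63
det = (-1)·(3)·(-109) + (+1)·(-2)·(63) = 201

|T| = 201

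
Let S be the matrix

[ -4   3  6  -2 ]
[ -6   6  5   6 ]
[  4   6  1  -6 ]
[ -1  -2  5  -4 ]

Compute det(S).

|S| = -992

Expand along row 1:
  + (-4) · M_11   where M_11 = det([6 5 6; 6 1 -6; -2 5 -4]) = 528
  − (3) · M_12   where M_12 = det([-6 5 6; 4 1 -6; -1 5 -4]) = 80
  + (6) · M_13   where M_13 = det([-6 6 6; 4 6 -6; -1 -2 -4]) = 336
  − (-2) · M_14   where M_14 = det([-6 6 5; 4 6 1; -1 -2 5]) = -328
det = (+1)·(-4)·(528) + (-1)·(3)·(80) + (+1)·(6)·(336) + (-1)·(-2)·(-328) = -992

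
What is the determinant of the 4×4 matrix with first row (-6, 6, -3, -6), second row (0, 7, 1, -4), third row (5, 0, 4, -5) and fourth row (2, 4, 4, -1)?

-657

Expand along row 2 (it has 1 zero):
  + (7) · M_22   where M_22 = det([-6 -3 -6; 5 4 -5; 2 4 -1]) = -153
  − (1) · M_23   where M_23 = det([-6 6 -6; 5 0 -5; 2 4 -1]) = -270
  + (-4) · M_24   where M_24 = det([-6 6 -3; 5 0 4; 2 4 4]) = -36
det = (+1)·(7)·(-153) + (-1)·(1)·(-270) + (+1)·(-4)·(-36) = -657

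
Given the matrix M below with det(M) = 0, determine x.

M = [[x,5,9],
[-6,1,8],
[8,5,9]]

Expanding along the column containing x, det(M) is linear in x: det(M) = (-31)·x + (248).
Set (-31)·x + (248) = 0  ⇒  (-31)·x = -248  ⇒  x = 8.

8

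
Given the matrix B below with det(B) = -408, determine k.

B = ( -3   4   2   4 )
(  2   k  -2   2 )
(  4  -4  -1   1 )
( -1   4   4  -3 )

-8

Expanding along the column containing k, det(B) is linear in k: det(B) = (85)·k + (272).
Set (85)·k + (272) = -408  ⇒  (85)·k = -680  ⇒  k = -8.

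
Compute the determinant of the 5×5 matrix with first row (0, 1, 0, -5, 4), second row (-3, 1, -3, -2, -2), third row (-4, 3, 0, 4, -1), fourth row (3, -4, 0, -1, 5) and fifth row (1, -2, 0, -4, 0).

864

Expand along column 3 (it has 4 zeros):
  − (-3) · M_23   where M_23 = det([0 1 -5 4; -4 3 4 -1; 3 -4 -1 5; 1 -2 -4 0]) = 288
det = (-1)·(-3)·(288) = 864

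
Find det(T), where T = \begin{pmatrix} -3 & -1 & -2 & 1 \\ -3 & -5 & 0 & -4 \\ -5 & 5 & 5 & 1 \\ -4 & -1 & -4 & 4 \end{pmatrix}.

Expand along row 2 (it has 1 zero):
  − (-3) · M_21   where M_21 = det([-1 -2 1; 5 5 1; -1 -4 4]) = 3
  + (-5) · M_22   where M_22 = det([-3 -2 1; -5 5 1; -4 -4 4]) = -64
  + (-4) · M_24   where M_24 = det([-3 -1 -2; -5 5 5; -4 -1 -4]) = 35
det = (-1)·(-3)·(3) + (+1)·(-5)·(-64) + (+1)·(-4)·(35) = 189

det(T) = 189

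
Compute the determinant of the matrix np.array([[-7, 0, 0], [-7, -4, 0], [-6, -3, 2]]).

56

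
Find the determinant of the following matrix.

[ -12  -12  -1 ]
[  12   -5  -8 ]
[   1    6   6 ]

Expand along row 1:
  + (-12) · |-5 -8; 6 6| = (-12)·(-30 − (-48)) = -216
  − (-12) · |12 -8; 1 6| = −(-12)·(72 − (-8)) = 960
  + (-1) · |12 -5; 1 6| = (-1)·(72 − (-5)) = -77
Sum: (-216) + (960) + (-77) = 667

The determinant is 667.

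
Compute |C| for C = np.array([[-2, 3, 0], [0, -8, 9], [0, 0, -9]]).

det(C) = -144

C is upper triangular, so det(C) is the product of the diagonal entries:
det = (-2) · (-8) · (-9) = -144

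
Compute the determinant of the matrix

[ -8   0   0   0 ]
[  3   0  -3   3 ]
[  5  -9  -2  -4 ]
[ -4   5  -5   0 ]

-1800

Expand along row 1 (it has 3 zeros):
  + (-8) · M_11   where M_11 = det([0 -3 3; -9 -2 -4; 5 -5 0]) = 225
det = (+1)·(-8)·(225) = -1800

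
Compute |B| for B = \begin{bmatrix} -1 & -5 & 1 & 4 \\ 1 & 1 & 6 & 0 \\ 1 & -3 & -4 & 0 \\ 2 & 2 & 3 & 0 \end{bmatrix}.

The determinant is -144.

Expand along column 4 (it has 3 zeros):
  − (4) · M_14   where M_14 = det([1 1 6; 1 -3 -4; 2 2 3]) = 36
det = (-1)·(4)·(36) = -144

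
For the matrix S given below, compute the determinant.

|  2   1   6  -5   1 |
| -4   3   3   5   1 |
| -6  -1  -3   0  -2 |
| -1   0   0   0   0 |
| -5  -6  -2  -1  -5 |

det(S) = -354

Expand along row 4 (it has 4 zeros):
  − (-1) · M_41   where M_41 = det([1 6 -5 1; 3 3 5 1; -1 -3 0 -2; -6 -2 -1 -5]) = -354
det = (-1)·(-1)·(-354) = -354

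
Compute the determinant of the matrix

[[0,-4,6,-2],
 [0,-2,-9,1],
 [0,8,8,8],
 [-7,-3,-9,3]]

The determinant is 2464.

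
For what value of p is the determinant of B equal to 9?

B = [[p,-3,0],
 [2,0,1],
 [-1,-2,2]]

Expanding along the column containing p, det(B) is linear in p: det(B) = (2)·p + (15).
Set (2)·p + (15) = 9  ⇒  (2)·p = -6  ⇒  p = -3.

p = -3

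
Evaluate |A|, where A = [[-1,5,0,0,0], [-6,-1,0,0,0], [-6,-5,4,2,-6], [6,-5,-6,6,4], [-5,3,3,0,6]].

A is block lower-triangular with a 2×2 block and a 3×3 block on the diagonal, so its determinant equals the product of the determinants of the diagonal blocks.
det of the 2×2 block = 31
det of the 3×3 block = 348
det = (31)·(348) = 10788

10788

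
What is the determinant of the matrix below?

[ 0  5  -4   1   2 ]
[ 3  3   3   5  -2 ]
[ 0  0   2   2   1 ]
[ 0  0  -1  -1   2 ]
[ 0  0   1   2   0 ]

The matrix is block upper-triangular with a 2×2 block and a 3×3 block on the diagonal, so its determinant equals the product of the determinants of the diagonal blocks.
det of the 2×2 block = -15
det of the 3×3 block = -5
det = (-15)·(-5) = 75

75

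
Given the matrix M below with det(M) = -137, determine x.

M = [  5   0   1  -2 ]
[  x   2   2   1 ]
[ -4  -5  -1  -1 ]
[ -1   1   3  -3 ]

-4

Expanding along the row containing x, det(M) is linear in x: det(M) = (-12)·x + (-185).
Set (-12)·x + (-185) = -137  ⇒  (-12)·x = 48  ⇒  x = -4.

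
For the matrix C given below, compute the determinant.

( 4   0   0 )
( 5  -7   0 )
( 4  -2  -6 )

168

C is lower triangular, so det(C) is the product of the diagonal entries:
det = (4) · (-7) · (-6) = 168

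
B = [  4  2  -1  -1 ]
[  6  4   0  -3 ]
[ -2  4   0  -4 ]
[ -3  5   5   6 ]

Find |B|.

-414

Expand along column 3 (it has 2 zeros):
  + (-1) · M_13   where M_13 = det([6 4 -3; -2 4 -4; -3 5 6]) = 354
  − (5) · M_43   where M_43 = det([4 2 -1; 6 4 -3; -2 4 -4]) = 12
det = (+1)·(-1)·(354) + (-1)·(5)·(12) = -414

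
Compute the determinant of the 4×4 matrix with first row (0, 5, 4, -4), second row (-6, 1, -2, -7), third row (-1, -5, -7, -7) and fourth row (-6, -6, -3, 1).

1193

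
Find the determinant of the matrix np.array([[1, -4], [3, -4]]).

The determinant is 8.

det = 1·(-4) − (-4)·3 = -4 − (-12) = 8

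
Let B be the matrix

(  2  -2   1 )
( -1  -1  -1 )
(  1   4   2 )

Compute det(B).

Expand along row 1:
  + 2 · |-1 -1; 4 2| = 2·(-2 − (-4)) = 4
  − (-2) · |-1 -1; 1 2| = −(-2)·(-2 − (-1)) = -2
  + 1 · |-1 -1; 1 4| = 1·(-4 − (-1)) = -3
Sum: (4) + (-2) + (-3) = -1

det(B) = -1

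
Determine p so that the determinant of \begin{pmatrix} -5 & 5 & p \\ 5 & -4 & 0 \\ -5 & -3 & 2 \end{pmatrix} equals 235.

p = -7

Expanding along the column containing p, det(A) is linear in p: det(A) = (-35)·p + (-10).
Set (-35)·p + (-10) = 235  ⇒  (-35)·p = 245  ⇒  p = -7.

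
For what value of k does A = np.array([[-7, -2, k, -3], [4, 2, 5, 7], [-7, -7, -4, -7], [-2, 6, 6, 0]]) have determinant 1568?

Expanding along the column containing k, det(A) is linear in k: det(A) = (-196)·k + (784).
Set (-196)·k + (784) = 1568  ⇒  (-196)·k = 784  ⇒  k = -4.

-4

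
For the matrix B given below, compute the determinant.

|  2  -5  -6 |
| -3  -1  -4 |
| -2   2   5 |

Expand along row 1:
  + 2 · |-1 -4; 2 5| = 2·(-5 − (-8)) = 6
  − (-5) · |-3 -4; -2 5| = −(-5)·(-15 − 8) = -115
  + (-6) · |-3 -1; -2 2| = (-6)·(-6 − 2) = 48
Sum: (6) + (-115) + (48) = -61

det(B) = -61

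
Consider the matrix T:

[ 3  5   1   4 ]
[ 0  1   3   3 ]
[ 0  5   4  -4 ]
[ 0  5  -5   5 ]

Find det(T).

Expand along column 1 (it has 3 zeros):
  + (3) · M_11   where M_11 = det([1 3 3; 5 4 -4; 5 -5 5]) = -270
det = (+1)·(3)·(-270) = -810

|T| = -810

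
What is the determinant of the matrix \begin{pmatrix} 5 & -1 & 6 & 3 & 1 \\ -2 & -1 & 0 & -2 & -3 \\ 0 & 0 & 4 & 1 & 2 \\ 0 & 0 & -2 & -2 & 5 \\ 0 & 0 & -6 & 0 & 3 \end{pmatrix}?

The matrix is block upper-triangular with a 2×2 block and a 3×3 block on the diagonal, so its determinant equals the product of the determinants of the diagonal blocks.
det of the 2×2 block = -7
det of the 3×3 block = -72
det = (-7)·(-72) = 504

The determinant is 504.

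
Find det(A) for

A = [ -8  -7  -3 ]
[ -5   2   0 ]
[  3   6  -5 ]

det(A) = 363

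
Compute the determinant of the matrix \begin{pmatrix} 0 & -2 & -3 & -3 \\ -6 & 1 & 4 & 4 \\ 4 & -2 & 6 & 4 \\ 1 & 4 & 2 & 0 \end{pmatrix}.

Expand along row 1 (it has 1 zero):
  − (-2) · M_12   where M_12 = det([-6 4 4; 4 6 4; 1 2 0]) = 72
  + (-3) · M_13   where M_13 = det([-6 1 4; 4 -2 4; 1 4 0]) = 172
  − (-3) · M_14   where M_14 = det([-6 1 4; 4 -2 6; 1 4 2]) = 238
det = (-1)·(-2)·(72) + (+1)·(-3)·(172) + (-1)·(-3)·(238) = 342

342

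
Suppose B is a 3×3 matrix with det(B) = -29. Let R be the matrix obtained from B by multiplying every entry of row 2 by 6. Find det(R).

|R| = -174

Scaling one row by 6 multiplies the determinant by 6.
det(R) = (6)·(-29) = -174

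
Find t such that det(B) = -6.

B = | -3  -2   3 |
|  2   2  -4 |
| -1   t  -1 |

1

Expanding along the column containing t, det(B) is linear in t: det(B) = (-6)·t + (0).
Set (-6)·t + (0) = -6  ⇒  (-6)·t = -6  ⇒  t = 1.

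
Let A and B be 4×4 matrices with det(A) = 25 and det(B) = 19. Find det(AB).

|AB| = 475

det(AB) = det(A)·det(B) = (25)·(19) = 475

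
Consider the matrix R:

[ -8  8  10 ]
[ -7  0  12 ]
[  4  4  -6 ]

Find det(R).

Expand along column 2:
  − 8 · |-7 12; 4 -6| = −8·(42 − 48) = 48
  − 4 · |-8 10; -7 12| = −4·(-96 − (-70)) = 104
Sum: (48) + (104) = 152

|R| = 152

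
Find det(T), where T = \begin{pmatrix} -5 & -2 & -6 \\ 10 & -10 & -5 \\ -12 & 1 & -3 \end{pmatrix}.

Expand along row 1:
  + (-5) · |-10 -5; 1 -3| = (-5)·(30 − (-5)) = -175
  − (-2) · |10 -5; -12 -3| = −(-2)·(-30 − 60) = -180
  + (-6) · |10 -10; -12 1| = (-6)·(10 − 120) = 660
Sum: (-175) + (-180) + (660) = 305

305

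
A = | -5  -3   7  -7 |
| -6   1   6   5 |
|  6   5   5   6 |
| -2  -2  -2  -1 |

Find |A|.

Expand along row 1:
  + (-5) · M_11   where M_11 = det([1 6 5; 5 5 6; -2 -2 -1]) = -35
  − (-3) · M_12   where M_12 = det([-6 6 5; 6 5 6; -2 -2 -1]) = -88
  + (7) · M_13   where M_13 = det([-6 1 5; 6 5 6; -2 -2 -1]) = -58
  − (-7) · M_14   where M_14 = det([-6 1 6; 6 5 5; -2 -2 -2]) = -10
det = (+1)·(-5)·(-35) + (-1)·(-3)·(-88) + (+1)·(7)·(-58) + (-1)·(-7)·(-10) = -565

det(A) = -565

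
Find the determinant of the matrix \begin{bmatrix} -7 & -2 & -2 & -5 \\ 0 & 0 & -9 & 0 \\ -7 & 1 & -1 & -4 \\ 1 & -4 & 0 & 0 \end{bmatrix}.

The determinant is -135.

Expand along row 2 (it has 3 zeros):
  − (-9) · M_23   where M_23 = det([-7 -2 -5; -7 1 -4; 1 -4 0]) = -15
det = (-1)·(-9)·(-15) = -135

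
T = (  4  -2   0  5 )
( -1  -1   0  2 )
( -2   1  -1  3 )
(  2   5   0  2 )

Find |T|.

Expand along column 3 (it has 3 zeros):
  + (-1) · M_33   where M_33 = det([4 -2 5; -1 -1 2; 2 5 2]) = -75
det = (+1)·(-1)·(-75) = 75

The determinant is 75.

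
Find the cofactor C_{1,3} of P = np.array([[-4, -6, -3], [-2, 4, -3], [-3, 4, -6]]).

4

Delete row 1 and column 3; the remaining 2×2 submatrix is [-2 4; -3 4].
Its determinant is (-2)·4 − 4·(-3) = 4.
The cofactor carries sign (−1)^(1+3) = +1, so C_{1,3} = +(4) = 4.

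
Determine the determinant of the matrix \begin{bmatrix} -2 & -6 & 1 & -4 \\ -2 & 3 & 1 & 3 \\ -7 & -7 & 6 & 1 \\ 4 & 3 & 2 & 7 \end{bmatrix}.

26

Expand along row 1:
  + (-2) · M_11   where M_11 = det([3 1 3; -7 6 1; 3 2 7]) = 76
  − (-6) · M_12   where M_12 = det([-2 1 3; -7 6 1; 4 2 7]) = -141
  + (1) · M_13   where M_13 = det([-2 3 3; -7 -7 1; 4 3 7]) = 284
  − (-4) · M_14   where M_14 = det([-2 3 1; -7 -7 6; 4 3 2]) = 185
det = (+1)·(-2)·(76) + (-1)·(-6)·(-141) + (+1)·(1)·(284) + (-1)·(-4)·(185) = 26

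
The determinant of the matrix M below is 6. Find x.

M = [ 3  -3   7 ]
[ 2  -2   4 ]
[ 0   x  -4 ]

Expanding along the column containing x, det(M) is linear in x: det(M) = (2)·x + (0).
Set (2)·x + (0) = 6  ⇒  (2)·x = 6  ⇒  x = 3.

3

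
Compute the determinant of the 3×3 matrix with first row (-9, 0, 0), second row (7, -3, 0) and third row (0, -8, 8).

The matrix is lower triangular, so the determinant is the product of the diagonal entries:
det = (-9) · (-3) · (8) = 216

The determinant is 216.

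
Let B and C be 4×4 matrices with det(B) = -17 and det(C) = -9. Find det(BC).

det(BC) = det(B)·det(C) = (-17)·(-9) = 153

153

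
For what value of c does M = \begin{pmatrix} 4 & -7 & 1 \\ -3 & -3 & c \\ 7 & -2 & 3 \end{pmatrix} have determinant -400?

c = 8

Expanding along the row containing c, det(M) is linear in c: det(M) = (-41)·c + (-72).
Set (-41)·c + (-72) = -400  ⇒  (-41)·c = -328  ⇒  c = 8.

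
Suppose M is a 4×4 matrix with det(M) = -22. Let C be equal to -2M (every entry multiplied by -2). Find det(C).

|C| = -352

For a 4×4 matrix, det(-2M) = (-2)^4·det(M) = 16·det(M).
det(C) = (16)·(-22) = -352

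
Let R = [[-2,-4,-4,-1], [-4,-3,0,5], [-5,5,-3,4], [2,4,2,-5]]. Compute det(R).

Expand along row 2 (it has 1 zero):
  − (-4) · M_21   where M_21 = det([-4 -4 -1; 5 -3 4; 4 2 -5]) = -214
  + (-3) · M_22   where M_22 = det([-2 -4 -1; -5 -3 4; 2 2 -5]) = 58
  + (5) · M_24   where M_24 = det([-2 -4 -4; -5 5 -3; 2 4 2]) = 60
det = (-1)·(-4)·(-214) + (+1)·(-3)·(58) + (+1)·(5)·(60) = -730

-730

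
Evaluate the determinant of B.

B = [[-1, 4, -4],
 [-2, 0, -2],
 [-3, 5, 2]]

Expand along column 2:
  − 4 · |-2 -2; -3 2| = −4·(-4 − 6) = 40
  − 5 · |-1 -4; -2 -2| = −5·(2 − 8) = 30
Sum: (40) + (30) = 70

70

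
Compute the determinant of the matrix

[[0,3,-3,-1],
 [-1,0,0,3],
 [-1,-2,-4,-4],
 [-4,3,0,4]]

The determinant is 195.

Expand along row 2 (it has 2 zeros):
  − (-1) · M_21   where M_21 = det([3 -3 -1; -2 -4 -4; 3 0 4]) = -48
  + (3) · M_24   where M_24 = det([0 3 -3; -1 -2 -4; -4 3 0]) = 81
det = (-1)·(-1)·(-48) + (+1)·(3)·(81) = 195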